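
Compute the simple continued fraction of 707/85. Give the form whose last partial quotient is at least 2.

[8; 3, 6, 1, 3]

707 = 8*85 + 27
85 = 3*27 + 4
27 = 6*4 + 3
4 = 1*3 + 1
3 = 3*1 + 0  (stop)
So 707/85 = [8; 3, 6, 1, 3].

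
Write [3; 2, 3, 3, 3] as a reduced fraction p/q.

Using pₖ = aₖpₖ₋₁ + pₖ₋₂ and qₖ = aₖqₖ₋₁ + qₖ₋₂:
  k=0: a=3, p=3, q=1
  k=1: a=2, p=7, q=2
  k=2: a=3, p=24, q=7
  k=3: a=3, p=79, q=23
  k=4: a=3, p=261, q=76

261/76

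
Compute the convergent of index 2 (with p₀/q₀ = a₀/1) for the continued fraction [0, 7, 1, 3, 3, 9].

Using pₖ = aₖpₖ₋₁ + pₖ₋₂, qₖ = aₖqₖ₋₁ + qₖ₋₂ (with p₋₁=1, p₋₂=0, q₋₁=0, q₋₂=1):
  k=0: a=0, p=0, q=1
  k=1: a=7, p=1, q=7
  k=2: a=1, p=1, q=8

1/8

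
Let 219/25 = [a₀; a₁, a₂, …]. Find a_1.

1

219 = 8·25 + 19   →  a_0 = 8
25 = 1·19 + 6   →  a_1 = 1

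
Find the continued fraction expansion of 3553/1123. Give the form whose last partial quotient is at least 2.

[3; 6, 9, 1, 2, 6]

3553 = 3*1123 + 184
1123 = 6*184 + 19
184 = 9*19 + 13
19 = 1*13 + 6
13 = 2*6 + 1
6 = 6*1 + 0  (stop)
So 3553/1123 = [3; 6, 9, 1, 2, 6].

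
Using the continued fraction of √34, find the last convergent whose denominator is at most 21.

35/6

√34 = [5; 1, 4, 1, 10, …] (period length 4).
Convergents:
  p_0/q_0 = 5/1
  p_1/q_1 = 6/1
  p_2/q_2 = 29/5
  p_3/q_3 = 35/6
  p_4/q_4 = 379/65
q_3 = 6 ≤ 21 < 65 = q_4, so the answer is 35/6.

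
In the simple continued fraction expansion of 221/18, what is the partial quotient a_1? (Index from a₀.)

3

221 = 12·18 + 5   →  a_0 = 12
18 = 3·5 + 3   →  a_1 = 3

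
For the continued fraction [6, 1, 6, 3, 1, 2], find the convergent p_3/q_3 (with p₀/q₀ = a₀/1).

Using pₖ = aₖpₖ₋₁ + pₖ₋₂, qₖ = aₖqₖ₋₁ + qₖ₋₂ (with p₋₁=1, p₋₂=0, q₋₁=0, q₋₂=1):
  k=0: a=6, p=6, q=1
  k=1: a=1, p=7, q=1
  k=2: a=6, p=48, q=7
  k=3: a=3, p=151, q=22

151/22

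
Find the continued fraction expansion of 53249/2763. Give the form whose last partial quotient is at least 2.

[19; 3, 1, 2, 14, 2, 2, 3]

53249 = 19*2763 + 752
2763 = 3*752 + 507
752 = 1*507 + 245
507 = 2*245 + 17
245 = 14*17 + 7
17 = 2*7 + 3
7 = 2*3 + 1
3 = 3*1 + 0  (stop)
So 53249/2763 = [19; 3, 1, 2, 14, 2, 2, 3].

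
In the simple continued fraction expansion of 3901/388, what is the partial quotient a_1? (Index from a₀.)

18

3901 = 10·388 + 21   →  a_0 = 10
388 = 18·21 + 10   →  a_1 = 18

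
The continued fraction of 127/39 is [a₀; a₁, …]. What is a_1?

3

127 = 3·39 + 10   →  a_0 = 3
39 = 3·10 + 9   →  a_1 = 3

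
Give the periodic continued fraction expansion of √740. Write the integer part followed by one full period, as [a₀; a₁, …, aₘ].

a₀ = ⌊√740⌋ = 27.
With m₀=0, d₀=1 and mₖ₊₁ = dₖaₖ − mₖ, dₖ₊₁ = (n − mₖ₊₁²)/dₖ, aₖ₊₁ = ⌊(a₀+mₖ₊₁)/dₖ₊₁⌋:
  k=1: m=27, d=11, a=4
  k=2: m=17, d=41, a=1
  k=3: m=24, d=4, a=12
  k=4: m=24, d=41, a=1
  k=5: m=17, d=11, a=4
  k=6: m=27, d=1, a=54
d=1 and a=2a₀=54 at k=6, so the next step gives (m, d) = (27, 11) again — its k=1 value — and the period has length 6.

[27; 4, 1, 12, 1, 4, 54]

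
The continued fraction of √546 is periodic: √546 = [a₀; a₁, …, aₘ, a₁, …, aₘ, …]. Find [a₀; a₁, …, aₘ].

a₀ = ⌊√546⌋ = 23.

[23; 2, 1, 2, 1, 2, 46]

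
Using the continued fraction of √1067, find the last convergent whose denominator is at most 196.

√1067 = [32; 1, 1, 1, 64, …] (period length 4).
Convergents:
  p_0/q_0 = 32/1
  p_1/q_1 = 33/1
  p_2/q_2 = 65/2
  p_3/q_3 = 98/3
  p_4/q_4 = 6337/194
  p_5/q_5 = 6435/197
q_4 = 194 ≤ 196 < 197 = q_5, so the answer is 6337/194.

6337/194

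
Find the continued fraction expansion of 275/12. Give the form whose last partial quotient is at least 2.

275 = 22*12 + 11
12 = 1*11 + 1
11 = 11*1 + 0  (stop)
So 275/12 = [22; 1, 11].

[22; 1, 11]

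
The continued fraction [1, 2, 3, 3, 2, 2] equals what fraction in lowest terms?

Fold from the inside: start with 2/1.
  2 + 1/2 = 5/2
  3 + 2/5 = 17/5
  3 + 5/17 = 56/17
  2 + 17/56 = 129/56
  1 + 56/129 = 185/129

185/129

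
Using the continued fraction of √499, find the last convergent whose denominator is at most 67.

√499 = [22; 2, 1, 21, 1, 2, 44, …] (period length 6).
Convergents:
  p_0/q_0 = 22/1
  p_1/q_1 = 45/2
  p_2/q_2 = 67/3
  p_3/q_3 = 1452/65
  p_4/q_4 = 1519/68
q_3 = 65 ≤ 67 < 68 = q_4, so the answer is 1452/65.

1452/65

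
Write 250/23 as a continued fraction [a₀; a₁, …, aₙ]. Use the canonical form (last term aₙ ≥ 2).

250 = 10×23 + 20
23 = 1×20 + 3
20 = 6×3 + 2
3 = 1×2 + 1
2 = 2×1 + 0  (stop)
So 250/23 = [10; 1, 6, 1, 2].

[10; 1, 6, 1, 2]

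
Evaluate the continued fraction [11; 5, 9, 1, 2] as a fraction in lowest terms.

Fold from the inside: start with 2/1.
  1 + 1/2 = 3/2
  9 + 2/3 = 29/3
  5 + 3/29 = 148/29
  11 + 29/148 = 1657/148

1657/148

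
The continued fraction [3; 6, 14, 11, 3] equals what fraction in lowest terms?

Fold from the inside: start with 3/1.
  11 + 1/3 = 34/3
  14 + 3/34 = 479/34
  6 + 34/479 = 2908/479
  3 + 479/2908 = 9203/2908

9203/2908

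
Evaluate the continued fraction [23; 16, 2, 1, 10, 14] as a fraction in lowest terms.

169984/7371

Using pₖ = aₖpₖ₋₁ + pₖ₋₂ and qₖ = aₖqₖ₋₁ + qₖ₋₂:
  k=0: a=23, p=23, q=1
  k=1: a=16, p=369, q=16
  k=2: a=2, p=761, q=33
  k=3: a=1, p=1130, q=49
  k=4: a=10, p=12061, q=523
  k=5: a=14, p=169984, q=7371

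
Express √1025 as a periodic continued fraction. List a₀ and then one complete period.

a₀ = ⌊√1025⌋ = 32.
With m₀=0, d₀=1 and mₖ₊₁ = dₖaₖ − mₖ, dₖ₊₁ = (n − mₖ₊₁²)/dₖ, aₖ₊₁ = ⌊(a₀+mₖ₊₁)/dₖ₊₁⌋:
  k=1: m=32, d=1, a=64
d=1 and a=2a₀=64 at k=1, so the next step gives (m, d) = (32, 1) again — its k=1 value — and the period has length 1.

[32; 64]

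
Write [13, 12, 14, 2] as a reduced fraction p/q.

4579/350

Fold from the inside: start with 2/1.
  14 + 1/2 = 29/2
  12 + 2/29 = 350/29
  13 + 29/350 = 4579/350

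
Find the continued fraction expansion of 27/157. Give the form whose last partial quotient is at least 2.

27 = 0*157 + 27
157 = 5*27 + 22
27 = 1*22 + 5
22 = 4*5 + 2
5 = 2*2 + 1
2 = 2*1 + 0  (stop)
So 27/157 = [0; 5, 1, 4, 2, 2].

[0; 5, 1, 4, 2, 2]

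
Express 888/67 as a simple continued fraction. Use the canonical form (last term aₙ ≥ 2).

[13; 3, 1, 16]

888 = 13×67 + 17
67 = 3×17 + 16
17 = 1×16 + 1
16 = 16×1 + 0  (stop)
So 888/67 = [13; 3, 1, 16].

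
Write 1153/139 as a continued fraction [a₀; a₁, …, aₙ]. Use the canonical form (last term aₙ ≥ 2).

[8; 3, 2, 1, 1, 3, 2]

1153 = 8*139 + 41
139 = 3*41 + 16
41 = 2*16 + 9
16 = 1*9 + 7
9 = 1*7 + 2
7 = 3*2 + 1
2 = 2*1 + 0  (stop)
So 1153/139 = [8; 3, 2, 1, 1, 3, 2].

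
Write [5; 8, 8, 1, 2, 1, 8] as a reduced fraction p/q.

Using pₖ = aₖpₖ₋₁ + pₖ₋₂ and qₖ = aₖqₖ₋₁ + qₖ₋₂:
  k=0: a=5, p=5, q=1
  k=1: a=8, p=41, q=8
  k=2: a=8, p=333, q=65
  k=3: a=1, p=374, q=73
  k=4: a=2, p=1081, q=211
  k=5: a=1, p=1455, q=284
  k=6: a=8, p=12721, q=2483

12721/2483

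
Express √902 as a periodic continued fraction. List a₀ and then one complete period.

[30; 30, 60]

a₀ = ⌊√902⌋ = 30.
With m₀=0, d₀=1 and mₖ₊₁ = dₖaₖ − mₖ, dₖ₊₁ = (n − mₖ₊₁²)/dₖ, aₖ₊₁ = ⌊(a₀+mₖ₊₁)/dₖ₊₁⌋:
  k=1: m=30, d=2, a=30
  k=2: m=30, d=1, a=60
d=1 and a=2a₀=60 at k=2, so the next step gives (m, d) = (30, 2) again — its k=1 value — and the period has length 2.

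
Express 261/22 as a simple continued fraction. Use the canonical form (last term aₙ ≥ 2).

261 = 11*22 + 19
22 = 1*19 + 3
19 = 6*3 + 1
3 = 3*1 + 0  (stop)
So 261/22 = [11; 1, 6, 3].

[11; 1, 6, 3]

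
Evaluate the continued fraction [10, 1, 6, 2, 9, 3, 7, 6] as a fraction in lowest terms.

Fold from the inside: start with 6/1.
  7 + 1/6 = 43/6
  3 + 6/43 = 135/43
  9 + 43/135 = 1258/135
  2 + 135/1258 = 2651/1258
  6 + 1258/2651 = 17164/2651
  1 + 2651/17164 = 19815/17164
  10 + 17164/19815 = 215314/19815

215314/19815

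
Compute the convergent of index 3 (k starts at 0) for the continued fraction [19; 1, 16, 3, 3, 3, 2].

1037/52

Using pₖ = aₖpₖ₋₁ + pₖ₋₂, qₖ = aₖqₖ₋₁ + qₖ₋₂ (with p₋₁=1, p₋₂=0, q₋₁=0, q₋₂=1):
  k=0: a=19, p=19, q=1
  k=1: a=1, p=20, q=1
  k=2: a=16, p=339, q=17
  k=3: a=3, p=1037, q=52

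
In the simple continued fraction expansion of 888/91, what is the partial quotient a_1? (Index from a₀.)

1

888 = 9·91 + 69   →  a_0 = 9
91 = 1·69 + 22   →  a_1 = 1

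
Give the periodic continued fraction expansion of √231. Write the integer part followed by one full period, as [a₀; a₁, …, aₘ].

a₀ = ⌊√231⌋ = 15.
With m₀=0, d₀=1 and mₖ₊₁ = dₖaₖ − mₖ, dₖ₊₁ = (n − mₖ₊₁²)/dₖ, aₖ₊₁ = ⌊(a₀+mₖ₊₁)/dₖ₊₁⌋:
  k=1: m=15, d=6, a=5
  k=2: m=15, d=1, a=30
d=1 and a=2a₀=30 at k=2, so the next step gives (m, d) = (15, 6) again — its k=1 value — and the period has length 2.

[15; 5, 30]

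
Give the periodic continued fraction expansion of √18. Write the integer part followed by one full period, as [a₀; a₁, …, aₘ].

a₀ = ⌊√18⌋ = 4.
With m₀=0, d₀=1 and mₖ₊₁ = dₖaₖ − mₖ, dₖ₊₁ = (n − mₖ₊₁²)/dₖ, aₖ₊₁ = ⌊(a₀+mₖ₊₁)/dₖ₊₁⌋:
  k=1: m=4, d=2, a=4
  k=2: m=4, d=1, a=8
d=1 and a=2a₀=8 at k=2, so the next step gives (m, d) = (4, 2) again — its k=1 value — and the period has length 2.

[4; 4, 8]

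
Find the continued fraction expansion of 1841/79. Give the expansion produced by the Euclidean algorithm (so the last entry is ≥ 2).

[23; 3, 3, 2, 3]

1841 = 23*79 + 24
79 = 3*24 + 7
24 = 3*7 + 3
7 = 2*3 + 1
3 = 3*1 + 0  (stop)
So 1841/79 = [23; 3, 3, 2, 3].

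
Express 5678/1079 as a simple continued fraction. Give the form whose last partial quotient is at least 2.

[5; 3, 1, 4, 2, 1, 17]

5678 = 5*1079 + 283
1079 = 3*283 + 230
283 = 1*230 + 53
230 = 4*53 + 18
53 = 2*18 + 17
18 = 1*17 + 1
17 = 17*1 + 0  (stop)
So 5678/1079 = [5; 3, 1, 4, 2, 1, 17].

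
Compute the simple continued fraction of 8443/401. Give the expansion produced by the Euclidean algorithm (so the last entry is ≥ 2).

[21; 18, 4, 2, 2]

8443 = 21×401 + 22
401 = 18×22 + 5
22 = 4×5 + 2
5 = 2×2 + 1
2 = 2×1 + 0  (stop)
So 8443/401 = [21; 18, 4, 2, 2].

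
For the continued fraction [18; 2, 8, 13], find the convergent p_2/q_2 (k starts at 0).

Using pₖ = aₖpₖ₋₁ + pₖ₋₂, qₖ = aₖqₖ₋₁ + qₖ₋₂ (with p₋₁=1, p₋₂=0, q₋₁=0, q₋₂=1):
  k=0: a=18, p=18, q=1
  k=1: a=2, p=37, q=2
  k=2: a=8, p=314, q=17

314/17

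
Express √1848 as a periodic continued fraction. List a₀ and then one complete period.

[42; 1, 84]

a₀ = ⌊√1848⌋ = 42.
With m₀=0, d₀=1 and mₖ₊₁ = dₖaₖ − mₖ, dₖ₊₁ = (n − mₖ₊₁²)/dₖ, aₖ₊₁ = ⌊(a₀+mₖ₊₁)/dₖ₊₁⌋:
  k=1: m=42, d=84, a=1
  k=2: m=42, d=1, a=84
d=1 and a=2a₀=84 at k=2, so the next step gives (m, d) = (42, 84) again — its k=1 value — and the period has length 2.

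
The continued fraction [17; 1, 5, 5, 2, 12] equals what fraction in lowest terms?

15109/847

Fold from the inside: start with 12/1.
  2 + 1/12 = 25/12
  5 + 12/25 = 137/25
  5 + 25/137 = 710/137
  1 + 137/710 = 847/710
  17 + 710/847 = 15109/847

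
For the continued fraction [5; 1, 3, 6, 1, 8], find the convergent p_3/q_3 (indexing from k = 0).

Using pₖ = aₖpₖ₋₁ + pₖ₋₂, qₖ = aₖqₖ₋₁ + qₖ₋₂ (with p₋₁=1, p₋₂=0, q₋₁=0, q₋₂=1):
  k=0: a=5, p=5, q=1
  k=1: a=1, p=6, q=1
  k=2: a=3, p=23, q=4
  k=3: a=6, p=144, q=25

144/25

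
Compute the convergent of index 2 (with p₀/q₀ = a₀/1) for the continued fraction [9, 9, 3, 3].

Using pₖ = aₖpₖ₋₁ + pₖ₋₂, qₖ = aₖqₖ₋₁ + qₖ₋₂ (with p₋₁=1, p₋₂=0, q₋₁=0, q₋₂=1):
  k=0: a=9, p=9, q=1
  k=1: a=9, p=82, q=9
  k=2: a=3, p=255, q=28

255/28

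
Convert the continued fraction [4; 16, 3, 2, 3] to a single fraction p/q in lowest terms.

1588/391

Using pₖ = aₖpₖ₋₁ + pₖ₋₂ and qₖ = aₖqₖ₋₁ + qₖ₋₂:
  k=0: a=4, p=4, q=1
  k=1: a=16, p=65, q=16
  k=2: a=3, p=199, q=49
  k=3: a=2, p=463, q=114
  k=4: a=3, p=1588, q=391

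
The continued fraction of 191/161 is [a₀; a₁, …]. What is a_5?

191 = 1·161 + 30   →  a_0 = 1
161 = 5·30 + 11   →  a_1 = 5
30 = 2·11 + 8   →  a_2 = 2
11 = 1·8 + 3   →  a_3 = 1
8 = 2·3 + 2   →  a_4 = 2
3 = 1·2 + 1   →  a_5 = 1

1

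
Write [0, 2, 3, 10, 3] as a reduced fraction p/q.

96/223

Fold from the inside: start with 3/1.
  10 + 1/3 = 31/3
  3 + 3/31 = 96/31
  2 + 31/96 = 223/96
  0 + 96/223 = 96/223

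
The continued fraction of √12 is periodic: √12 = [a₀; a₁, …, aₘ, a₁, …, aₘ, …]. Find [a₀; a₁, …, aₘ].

a₀ = ⌊√12⌋ = 3.
With m₀=0, d₀=1 and mₖ₊₁ = dₖaₖ − mₖ, dₖ₊₁ = (n − mₖ₊₁²)/dₖ, aₖ₊₁ = ⌊(a₀+mₖ₊₁)/dₖ₊₁⌋:
  k=1: m=3, d=3, a=2
  k=2: m=3, d=1, a=6
d=1 and a=2a₀=6 at k=2, so the next step gives (m, d) = (3, 3) again — its k=1 value — and the period has length 2.

[3; 2, 6]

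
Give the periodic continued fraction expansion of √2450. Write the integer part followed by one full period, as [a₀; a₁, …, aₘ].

[49; 2, 98]

a₀ = ⌊√2450⌋ = 49.
With m₀=0, d₀=1 and mₖ₊₁ = dₖaₖ − mₖ, dₖ₊₁ = (n − mₖ₊₁²)/dₖ, aₖ₊₁ = ⌊(a₀+mₖ₊₁)/dₖ₊₁⌋:
  k=1: m=49, d=49, a=2
  k=2: m=49, d=1, a=98
d=1 and a=2a₀=98 at k=2, so the next step gives (m, d) = (49, 49) again — its k=1 value — and the period has length 2.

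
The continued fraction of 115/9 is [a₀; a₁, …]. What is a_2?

3

115 = 12·9 + 7   →  a_0 = 12
9 = 1·7 + 2   →  a_1 = 1
7 = 3·2 + 1   →  a_2 = 3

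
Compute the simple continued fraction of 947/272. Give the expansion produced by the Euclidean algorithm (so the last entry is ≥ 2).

947 = 3×272 + 131
272 = 2×131 + 10
131 = 13×10 + 1
10 = 10×1 + 0  (stop)
So 947/272 = [3; 2, 13, 10].

[3; 2, 13, 10]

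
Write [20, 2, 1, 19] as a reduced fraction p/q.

Using pₖ = aₖpₖ₋₁ + pₖ₋₂ and qₖ = aₖqₖ₋₁ + qₖ₋₂:
  k=0: a=20, p=20, q=1
  k=1: a=2, p=41, q=2
  k=2: a=1, p=61, q=3
  k=3: a=19, p=1200, q=59

1200/59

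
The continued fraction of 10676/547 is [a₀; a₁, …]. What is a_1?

1

10676 = 19·547 + 283   →  a_0 = 19
547 = 1·283 + 264   →  a_1 = 1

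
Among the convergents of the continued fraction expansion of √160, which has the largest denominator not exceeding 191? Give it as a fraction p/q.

721/57

√160 = [12; 1, 1, 1, 5, 1, 1, 1, 24, …] (period length 8).
Convergents:
  p_0/q_0 = 12/1
  p_1/q_1 = 13/1
  p_2/q_2 = 25/2
  p_3/q_3 = 38/3
  p_4/q_4 = 215/17
  p_5/q_5 = 253/20
  p_6/q_6 = 468/37
  p_7/q_7 = 721/57
  p_8/q_8 = 17772/1405
q_7 = 57 ≤ 191 < 1405 = q_8, so the answer is 721/57.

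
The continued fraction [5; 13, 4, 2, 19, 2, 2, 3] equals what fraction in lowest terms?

Using pₖ = aₖpₖ₋₁ + pₖ₋₂ and qₖ = aₖqₖ₋₁ + qₖ₋₂:
  k=0: a=5, p=5, q=1
  k=1: a=13, p=66, q=13
  k=2: a=4, p=269, q=53
  k=3: a=2, p=604, q=119
  k=4: a=19, p=11745, q=2314
  k=5: a=2, p=24094, q=4747
  k=6: a=2, p=59933, q=11808
  k=7: a=3, p=203893, q=40171

203893/40171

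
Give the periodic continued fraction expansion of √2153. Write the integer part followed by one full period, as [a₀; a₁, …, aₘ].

[46; 2, 2, 92]

a₀ = ⌊√2153⌋ = 46.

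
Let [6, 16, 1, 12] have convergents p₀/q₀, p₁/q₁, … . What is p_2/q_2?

Using pₖ = aₖpₖ₋₁ + pₖ₋₂, qₖ = aₖqₖ₋₁ + qₖ₋₂ (with p₋₁=1, p₋₂=0, q₋₁=0, q₋₂=1):
  k=0: a=6, p=6, q=1
  k=1: a=16, p=97, q=16
  k=2: a=1, p=103, q=17

103/17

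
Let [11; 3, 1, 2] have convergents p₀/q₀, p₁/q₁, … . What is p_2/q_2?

Using pₖ = aₖpₖ₋₁ + pₖ₋₂, qₖ = aₖqₖ₋₁ + qₖ₋₂ (with p₋₁=1, p₋₂=0, q₋₁=0, q₋₂=1):
  k=0: a=11, p=11, q=1
  k=1: a=3, p=34, q=3
  k=2: a=1, p=45, q=4

45/4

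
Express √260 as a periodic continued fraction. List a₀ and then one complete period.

a₀ = ⌊√260⌋ = 16.
With m₀=0, d₀=1 and mₖ₊₁ = dₖaₖ − mₖ, dₖ₊₁ = (n − mₖ₊₁²)/dₖ, aₖ₊₁ = ⌊(a₀+mₖ₊₁)/dₖ₊₁⌋:
  k=1: m=16, d=4, a=8
  k=2: m=16, d=1, a=32
d=1 and a=2a₀=32 at k=2, so the next step gives (m, d) = (16, 4) again — its k=1 value — and the period has length 2.

[16; 8, 32]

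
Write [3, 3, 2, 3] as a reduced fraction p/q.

79/24

Using pₖ = aₖpₖ₋₁ + pₖ₋₂ and qₖ = aₖqₖ₋₁ + qₖ₋₂:
  k=0: a=3, p=3, q=1
  k=1: a=3, p=10, q=3
  k=2: a=2, p=23, q=7
  k=3: a=3, p=79, q=24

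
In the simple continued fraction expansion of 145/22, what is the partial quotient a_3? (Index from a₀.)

2

145 = 6·22 + 13   →  a_0 = 6
22 = 1·13 + 9   →  a_1 = 1
13 = 1·9 + 4   →  a_2 = 1
9 = 2·4 + 1   →  a_3 = 2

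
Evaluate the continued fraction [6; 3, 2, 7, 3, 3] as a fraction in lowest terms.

Using pₖ = aₖpₖ₋₁ + pₖ₋₂ and qₖ = aₖqₖ₋₁ + qₖ₋₂:
  k=0: a=6, p=6, q=1
  k=1: a=3, p=19, q=3
  k=2: a=2, p=44, q=7
  k=3: a=7, p=327, q=52
  k=4: a=3, p=1025, q=163
  k=5: a=3, p=3402, q=541

3402/541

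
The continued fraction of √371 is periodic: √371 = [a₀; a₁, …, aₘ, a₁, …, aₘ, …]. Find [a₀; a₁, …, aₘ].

[19; 3, 1, 4, 1, 3, 38]

a₀ = ⌊√371⌋ = 19.
With m₀=0, d₀=1 and mₖ₊₁ = dₖaₖ − mₖ, dₖ₊₁ = (n − mₖ₊₁²)/dₖ, aₖ₊₁ = ⌊(a₀+mₖ₊₁)/dₖ₊₁⌋:
  k=1: m=19, d=10, a=3
  k=2: m=11, d=25, a=1
  k=3: m=14, d=7, a=4
  k=4: m=14, d=25, a=1
  k=5: m=11, d=10, a=3
  k=6: m=19, d=1, a=38
d=1 and a=2a₀=38 at k=6, so the next step gives (m, d) = (19, 10) again — its k=1 value — and the period has length 6.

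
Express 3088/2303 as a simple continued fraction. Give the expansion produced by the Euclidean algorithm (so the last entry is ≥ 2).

[1; 2, 1, 14, 10, 2, 2]

3088 = 1*2303 + 785
2303 = 2*785 + 733
785 = 1*733 + 52
733 = 14*52 + 5
52 = 10*5 + 2
5 = 2*2 + 1
2 = 2*1 + 0  (stop)
So 3088/2303 = [1; 2, 1, 14, 10, 2, 2].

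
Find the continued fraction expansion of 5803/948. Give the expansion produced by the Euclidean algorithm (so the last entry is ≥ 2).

[6; 8, 4, 9, 3]

5803 = 6*948 + 115
948 = 8*115 + 28
115 = 4*28 + 3
28 = 9*3 + 1
3 = 3*1 + 0  (stop)
So 5803/948 = [6; 8, 4, 9, 3].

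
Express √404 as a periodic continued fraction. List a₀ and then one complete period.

[20; 10, 40]

a₀ = ⌊√404⌋ = 20.
With m₀=0, d₀=1 and mₖ₊₁ = dₖaₖ − mₖ, dₖ₊₁ = (n − mₖ₊₁²)/dₖ, aₖ₊₁ = ⌊(a₀+mₖ₊₁)/dₖ₊₁⌋:
  k=1: m=20, d=4, a=10
  k=2: m=20, d=1, a=40
d=1 and a=2a₀=40 at k=2, so the next step gives (m, d) = (20, 4) again — its k=1 value — and the period has length 2.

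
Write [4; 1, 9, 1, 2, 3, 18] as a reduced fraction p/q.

9607/1958

Fold from the inside: start with 18/1.
  3 + 1/18 = 55/18
  2 + 18/55 = 128/55
  1 + 55/128 = 183/128
  9 + 128/183 = 1775/183
  1 + 183/1775 = 1958/1775
  4 + 1775/1958 = 9607/1958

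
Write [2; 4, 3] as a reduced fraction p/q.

Using pₖ = aₖpₖ₋₁ + pₖ₋₂ and qₖ = aₖqₖ₋₁ + qₖ₋₂:
  k=0: a=2, p=2, q=1
  k=1: a=4, p=9, q=4
  k=2: a=3, p=29, q=13

29/13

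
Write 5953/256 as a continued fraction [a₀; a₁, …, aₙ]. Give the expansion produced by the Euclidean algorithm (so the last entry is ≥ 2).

5953 = 23·256 + 65
256 = 3·65 + 61
65 = 1·61 + 4
61 = 15·4 + 1
4 = 4·1 + 0  (stop)
So 5953/256 = [23; 3, 1, 15, 4].

[23; 3, 1, 15, 4]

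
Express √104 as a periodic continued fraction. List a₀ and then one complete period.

a₀ = ⌊√104⌋ = 10.
With m₀=0, d₀=1 and mₖ₊₁ = dₖaₖ − mₖ, dₖ₊₁ = (n − mₖ₊₁²)/dₖ, aₖ₊₁ = ⌊(a₀+mₖ₊₁)/dₖ₊₁⌋:
  k=1: m=10, d=4, a=5
  k=2: m=10, d=1, a=20
d=1 and a=2a₀=20 at k=2, so the next step gives (m, d) = (10, 4) again — its k=1 value — and the period has length 2.

[10; 5, 20]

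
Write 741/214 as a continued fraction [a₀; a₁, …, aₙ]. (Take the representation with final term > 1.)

741 = 3*214 + 99
214 = 2*99 + 16
99 = 6*16 + 3
16 = 5*3 + 1
3 = 3*1 + 0  (stop)
So 741/214 = [3; 2, 6, 5, 3].

[3; 2, 6, 5, 3]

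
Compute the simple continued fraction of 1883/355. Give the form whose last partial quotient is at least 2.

1883 = 5·355 + 108
355 = 3·108 + 31
108 = 3·31 + 15
31 = 2·15 + 1
15 = 15·1 + 0  (stop)
So 1883/355 = [5; 3, 3, 2, 15].

[5; 3, 3, 2, 15]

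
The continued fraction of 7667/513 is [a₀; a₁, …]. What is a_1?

1

7667 = 14·513 + 485   →  a_0 = 14
513 = 1·485 + 28   →  a_1 = 1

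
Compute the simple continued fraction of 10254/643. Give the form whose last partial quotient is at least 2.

[15; 1, 17, 1, 10, 3]

10254 = 15×643 + 609
643 = 1×609 + 34
609 = 17×34 + 31
34 = 1×31 + 3
31 = 10×3 + 1
3 = 3×1 + 0  (stop)
So 10254/643 = [15; 1, 17, 1, 10, 3].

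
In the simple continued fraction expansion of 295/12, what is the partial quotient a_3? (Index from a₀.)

295 = 24·12 + 7   →  a_0 = 24
12 = 1·7 + 5   →  a_1 = 1
7 = 1·5 + 2   →  a_2 = 1
5 = 2·2 + 1   →  a_3 = 2

2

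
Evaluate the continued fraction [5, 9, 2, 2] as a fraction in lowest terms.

240/47

Using pₖ = aₖpₖ₋₁ + pₖ₋₂ and qₖ = aₖqₖ₋₁ + qₖ₋₂:
  k=0: a=5, p=5, q=1
  k=1: a=9, p=46, q=9
  k=2: a=2, p=97, q=19
  k=3: a=2, p=240, q=47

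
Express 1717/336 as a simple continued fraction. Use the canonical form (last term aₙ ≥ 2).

1717 = 5*336 + 37
336 = 9*37 + 3
37 = 12*3 + 1
3 = 3*1 + 0  (stop)
So 1717/336 = [5; 9, 12, 3].

[5; 9, 12, 3]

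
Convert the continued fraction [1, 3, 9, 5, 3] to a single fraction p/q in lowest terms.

604/457

Using pₖ = aₖpₖ₋₁ + pₖ₋₂ and qₖ = aₖqₖ₋₁ + qₖ₋₂:
  k=0: a=1, p=1, q=1
  k=1: a=3, p=4, q=3
  k=2: a=9, p=37, q=28
  k=3: a=5, p=189, q=143
  k=4: a=3, p=604, q=457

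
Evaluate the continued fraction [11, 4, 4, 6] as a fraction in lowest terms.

1191/106

Fold from the inside: start with 6/1.
  4 + 1/6 = 25/6
  4 + 6/25 = 106/25
  11 + 25/106 = 1191/106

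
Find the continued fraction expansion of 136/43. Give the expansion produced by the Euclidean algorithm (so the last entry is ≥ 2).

136 = 3×43 + 7
43 = 6×7 + 1
7 = 7×1 + 0  (stop)
So 136/43 = [3; 6, 7].

[3; 6, 7]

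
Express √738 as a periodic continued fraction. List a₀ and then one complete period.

a₀ = ⌊√738⌋ = 27.
With m₀=0, d₀=1 and mₖ₊₁ = dₖaₖ − mₖ, dₖ₊₁ = (n − mₖ₊₁²)/dₖ, aₖ₊₁ = ⌊(a₀+mₖ₊₁)/dₖ₊₁⌋:
  k=1: m=27, d=9, a=6
  k=2: m=27, d=1, a=54
d=1 and a=2a₀=54 at k=2, so the next step gives (m, d) = (27, 9) again — its k=1 value — and the period has length 2.

[27; 6, 54]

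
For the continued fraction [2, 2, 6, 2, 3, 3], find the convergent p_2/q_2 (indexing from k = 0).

32/13

Using pₖ = aₖpₖ₋₁ + pₖ₋₂, qₖ = aₖqₖ₋₁ + qₖ₋₂ (with p₋₁=1, p₋₂=0, q₋₁=0, q₋₂=1):
  k=0: a=2, p=2, q=1
  k=1: a=2, p=5, q=2
  k=2: a=6, p=32, q=13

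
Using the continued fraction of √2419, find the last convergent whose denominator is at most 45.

√2419 = [49; 5, 2, 5, 98, …] (period length 4).
Convergents:
  p_0/q_0 = 49/1
  p_1/q_1 = 246/5
  p_2/q_2 = 541/11
  p_3/q_3 = 2951/60
q_2 = 11 ≤ 45 < 60 = q_3, so the answer is 541/11.

541/11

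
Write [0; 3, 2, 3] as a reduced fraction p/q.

Fold from the inside: start with 3/1.
  2 + 1/3 = 7/3
  3 + 3/7 = 24/7
  0 + 7/24 = 7/24

7/24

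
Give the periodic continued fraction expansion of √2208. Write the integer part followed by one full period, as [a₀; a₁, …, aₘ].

a₀ = ⌊√2208⌋ = 46.

[46; 1, 92]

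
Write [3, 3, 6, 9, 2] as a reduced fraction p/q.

1217/367

Using pₖ = aₖpₖ₋₁ + pₖ₋₂ and qₖ = aₖqₖ₋₁ + qₖ₋₂:
  k=0: a=3, p=3, q=1
  k=1: a=3, p=10, q=3
  k=2: a=6, p=63, q=19
  k=3: a=9, p=577, q=174
  k=4: a=2, p=1217, q=367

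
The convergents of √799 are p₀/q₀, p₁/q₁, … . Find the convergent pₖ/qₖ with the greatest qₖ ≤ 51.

424/15

√799 = [28; 3, 1, 3, 56, …] (period length 4).
Convergents:
  p_0/q_0 = 28/1
  p_1/q_1 = 85/3
  p_2/q_2 = 113/4
  p_3/q_3 = 424/15
  p_4/q_4 = 23857/844
q_3 = 15 ≤ 51 < 844 = q_4, so the answer is 424/15.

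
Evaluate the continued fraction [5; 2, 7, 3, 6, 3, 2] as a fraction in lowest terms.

Using pₖ = aₖpₖ₋₁ + pₖ₋₂ and qₖ = aₖqₖ₋₁ + qₖ₋₂:
  k=0: a=5, p=5, q=1
  k=1: a=2, p=11, q=2
  k=2: a=7, p=82, q=15
  k=3: a=3, p=257, q=47
  k=4: a=6, p=1624, q=297
  k=5: a=3, p=5129, q=938
  k=6: a=2, p=11882, q=2173

11882/2173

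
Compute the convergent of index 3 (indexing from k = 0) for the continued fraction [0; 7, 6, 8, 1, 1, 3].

Using pₖ = aₖpₖ₋₁ + pₖ₋₂, qₖ = aₖqₖ₋₁ + qₖ₋₂ (with p₋₁=1, p₋₂=0, q₋₁=0, q₋₂=1):
  k=0: a=0, p=0, q=1
  k=1: a=7, p=1, q=7
  k=2: a=6, p=6, q=43
  k=3: a=8, p=49, q=351

49/351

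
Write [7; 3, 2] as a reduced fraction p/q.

Fold from the inside: start with 2/1.
  3 + 1/2 = 7/2
  7 + 2/7 = 51/7

51/7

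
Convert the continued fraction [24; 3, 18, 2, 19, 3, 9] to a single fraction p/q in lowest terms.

1524673/62673

Using pₖ = aₖpₖ₋₁ + pₖ₋₂ and qₖ = aₖqₖ₋₁ + qₖ₋₂:
  k=0: a=24, p=24, q=1
  k=1: a=3, p=73, q=3
  k=2: a=18, p=1338, q=55
  k=3: a=2, p=2749, q=113
  k=4: a=19, p=53569, q=2202
  k=5: a=3, p=163456, q=6719
  k=6: a=9, p=1524673, q=62673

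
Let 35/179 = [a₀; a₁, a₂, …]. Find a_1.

5

35 = 0·179 + 35   →  a_0 = 0
179 = 5·35 + 4   →  a_1 = 5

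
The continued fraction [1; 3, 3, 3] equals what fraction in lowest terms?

43/33

Fold from the inside: start with 3/1.
  3 + 1/3 = 10/3
  3 + 3/10 = 33/10
  1 + 10/33 = 43/33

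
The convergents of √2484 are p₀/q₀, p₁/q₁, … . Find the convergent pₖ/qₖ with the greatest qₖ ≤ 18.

√2484 = [49; 1, 5, 4, 5, 1, 98, …] (period length 6).
Convergents:
  p_0/q_0 = 49/1
  p_1/q_1 = 50/1
  p_2/q_2 = 299/6
  p_3/q_3 = 1246/25
q_2 = 6 ≤ 18 < 25 = q_3, so the answer is 299/6.

299/6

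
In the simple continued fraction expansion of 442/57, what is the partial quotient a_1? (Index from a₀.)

442 = 7·57 + 43   →  a_0 = 7
57 = 1·43 + 14   →  a_1 = 1

1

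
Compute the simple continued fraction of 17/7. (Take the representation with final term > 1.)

[2; 2, 3]

17 = 2*7 + 3
7 = 2*3 + 1
3 = 3*1 + 0  (stop)
So 17/7 = [2; 2, 3].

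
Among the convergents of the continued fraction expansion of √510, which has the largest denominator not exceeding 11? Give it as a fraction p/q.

√510 = [22; 1, 1, 2, 1, 1, 44, …] (period length 6).
Convergents:
  p_0/q_0 = 22/1
  p_1/q_1 = 23/1
  p_2/q_2 = 45/2
  p_3/q_3 = 113/5
  p_4/q_4 = 158/7
  p_5/q_5 = 271/12
q_4 = 7 ≤ 11 < 12 = q_5, so the answer is 158/7.

158/7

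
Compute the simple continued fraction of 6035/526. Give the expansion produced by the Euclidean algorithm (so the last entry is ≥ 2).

[11; 2, 8, 1, 8, 3]

6035 = 11*526 + 249
526 = 2*249 + 28
249 = 8*28 + 25
28 = 1*25 + 3
25 = 8*3 + 1
3 = 3*1 + 0  (stop)
So 6035/526 = [11; 2, 8, 1, 8, 3].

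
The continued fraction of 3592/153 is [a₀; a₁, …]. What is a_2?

10

3592 = 23·153 + 73   →  a_0 = 23
153 = 2·73 + 7   →  a_1 = 2
73 = 10·7 + 3   →  a_2 = 10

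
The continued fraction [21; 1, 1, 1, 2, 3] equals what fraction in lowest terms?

Using pₖ = aₖpₖ₋₁ + pₖ₋₂ and qₖ = aₖqₖ₋₁ + qₖ₋₂:
  k=0: a=21, p=21, q=1
  k=1: a=1, p=22, q=1
  k=2: a=1, p=43, q=2
  k=3: a=1, p=65, q=3
  k=4: a=2, p=173, q=8
  k=5: a=3, p=584, q=27

584/27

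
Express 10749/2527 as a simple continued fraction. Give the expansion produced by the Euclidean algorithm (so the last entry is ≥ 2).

[4; 3, 1, 16, 3, 12]

10749 = 4×2527 + 641
2527 = 3×641 + 604
641 = 1×604 + 37
604 = 16×37 + 12
37 = 3×12 + 1
12 = 12×1 + 0  (stop)
So 10749/2527 = [4; 3, 1, 16, 3, 12].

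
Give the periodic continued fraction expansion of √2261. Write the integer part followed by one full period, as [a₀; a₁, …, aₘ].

a₀ = ⌊√2261⌋ = 47.
With m₀=0, d₀=1 and mₖ₊₁ = dₖaₖ − mₖ, dₖ₊₁ = (n − mₖ₊₁²)/dₖ, aₖ₊₁ = ⌊(a₀+mₖ₊₁)/dₖ₊₁⌋:
  k=1: m=47, d=52, a=1
  k=2: m=5, d=43, a=1
  k=3: m=38, d=19, a=4
  k=4: m=38, d=43, a=1
  k=5: m=5, d=52, a=1
  k=6: m=47, d=1, a=94
d=1 and a=2a₀=94 at k=6, so the next step gives (m, d) = (47, 52) again — its k=1 value — and the period has length 6.

[47; 1, 1, 4, 1, 1, 94]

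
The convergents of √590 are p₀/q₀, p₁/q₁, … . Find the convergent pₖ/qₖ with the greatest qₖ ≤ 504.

5781/238

√590 = [24; 3, 2, 4, 2, 3, 48, …] (period length 6).
Convergents:
  p_0/q_0 = 24/1
  p_1/q_1 = 73/3
  p_2/q_2 = 170/7
  p_3/q_3 = 753/31
  p_4/q_4 = 1676/69
  p_5/q_5 = 5781/238
  p_6/q_6 = 279164/11493
q_5 = 238 ≤ 504 < 11493 = q_6, so the answer is 5781/238.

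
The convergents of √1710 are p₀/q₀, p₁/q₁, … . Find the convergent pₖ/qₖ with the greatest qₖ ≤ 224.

2936/71

√1710 = [41; 2, 1, 5, 4, 5, 1, 2, 82, …] (period length 8).
Convergents:
  p_0/q_0 = 41/1
  p_1/q_1 = 83/2
  p_2/q_2 = 124/3
  p_3/q_3 = 703/17
  p_4/q_4 = 2936/71
  p_5/q_5 = 15383/372
q_4 = 71 ≤ 224 < 372 = q_5, so the answer is 2936/71.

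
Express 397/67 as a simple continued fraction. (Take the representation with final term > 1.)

[5; 1, 12, 2, 2]

397 = 5·67 + 62
67 = 1·62 + 5
62 = 12·5 + 2
5 = 2·2 + 1
2 = 2·1 + 0  (stop)
So 397/67 = [5; 1, 12, 2, 2].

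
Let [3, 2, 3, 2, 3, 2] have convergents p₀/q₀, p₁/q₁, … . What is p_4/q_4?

Using pₖ = aₖpₖ₋₁ + pₖ₋₂, qₖ = aₖqₖ₋₁ + qₖ₋₂ (with p₋₁=1, p₋₂=0, q₋₁=0, q₋₂=1):
  k=0: a=3, p=3, q=1
  k=1: a=2, p=7, q=2
  k=2: a=3, p=24, q=7
  k=3: a=2, p=55, q=16
  k=4: a=3, p=189, q=55

189/55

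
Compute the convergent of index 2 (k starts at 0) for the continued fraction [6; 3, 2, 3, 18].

Using pₖ = aₖpₖ₋₁ + pₖ₋₂, qₖ = aₖqₖ₋₁ + qₖ₋₂ (with p₋₁=1, p₋₂=0, q₋₁=0, q₋₂=1):
  k=0: a=6, p=6, q=1
  k=1: a=3, p=19, q=3
  k=2: a=2, p=44, q=7

44/7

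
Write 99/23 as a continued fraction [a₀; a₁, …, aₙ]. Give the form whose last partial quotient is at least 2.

99 = 4*23 + 7
23 = 3*7 + 2
7 = 3*2 + 1
2 = 2*1 + 0  (stop)
So 99/23 = [4; 3, 3, 2].

[4; 3, 3, 2]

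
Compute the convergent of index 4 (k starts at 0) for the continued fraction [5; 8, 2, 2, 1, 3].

302/59

Using pₖ = aₖpₖ₋₁ + pₖ₋₂, qₖ = aₖqₖ₋₁ + qₖ₋₂ (with p₋₁=1, p₋₂=0, q₋₁=0, q₋₂=1):
  k=0: a=5, p=5, q=1
  k=1: a=8, p=41, q=8
  k=2: a=2, p=87, q=17
  k=3: a=2, p=215, q=42
  k=4: a=1, p=302, q=59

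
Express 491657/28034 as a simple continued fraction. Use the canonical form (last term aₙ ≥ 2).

[17; 1, 1, 6, 10, 15, 14]

491657 = 17×28034 + 15079
28034 = 1×15079 + 12955
15079 = 1×12955 + 2124
12955 = 6×2124 + 211
2124 = 10×211 + 14
211 = 15×14 + 1
14 = 14×1 + 0  (stop)
So 491657/28034 = [17; 1, 1, 6, 10, 15, 14].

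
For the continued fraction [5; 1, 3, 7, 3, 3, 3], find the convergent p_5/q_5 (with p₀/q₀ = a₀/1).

1739/302

Using pₖ = aₖpₖ₋₁ + pₖ₋₂, qₖ = aₖqₖ₋₁ + qₖ₋₂ (with p₋₁=1, p₋₂=0, q₋₁=0, q₋₂=1):
  k=0: a=5, p=5, q=1
  k=1: a=1, p=6, q=1
  k=2: a=3, p=23, q=4
  k=3: a=7, p=167, q=29
  k=4: a=3, p=524, q=91
  k=5: a=3, p=1739, q=302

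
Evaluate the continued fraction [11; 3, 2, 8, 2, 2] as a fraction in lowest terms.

3488/309

Fold from the inside: start with 2/1.
  2 + 1/2 = 5/2
  8 + 2/5 = 42/5
  2 + 5/42 = 89/42
  3 + 42/89 = 309/89
  11 + 89/309 = 3488/309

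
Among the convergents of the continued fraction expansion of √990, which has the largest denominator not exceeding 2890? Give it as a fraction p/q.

55031/1749

√990 = [31; 2, 6, 2, 62, …] (period length 4).
Convergents:
  p_0/q_0 = 31/1
  p_1/q_1 = 63/2
  p_2/q_2 = 409/13
  p_3/q_3 = 881/28
  p_4/q_4 = 55031/1749
  p_5/q_5 = 110943/3526
q_4 = 1749 ≤ 2890 < 3526 = q_5, so the answer is 55031/1749.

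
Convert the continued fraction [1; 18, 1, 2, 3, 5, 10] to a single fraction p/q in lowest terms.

Using pₖ = aₖpₖ₋₁ + pₖ₋₂ and qₖ = aₖqₖ₋₁ + qₖ₋₂:
  k=0: a=1, p=1, q=1
  k=1: a=18, p=19, q=18
  k=2: a=1, p=20, q=19
  k=3: a=2, p=59, q=56
  k=4: a=3, p=197, q=187
  k=5: a=5, p=1044, q=991
  k=6: a=10, p=10637, q=10097

10637/10097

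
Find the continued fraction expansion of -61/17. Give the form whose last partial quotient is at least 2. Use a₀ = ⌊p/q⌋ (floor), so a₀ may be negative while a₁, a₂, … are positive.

[-4; 2, 2, 3]

-61 = -4*17 + 7
17 = 2*7 + 3
7 = 2*3 + 1
3 = 3*1 + 0  (stop)
So -61/17 = [-4; 2, 2, 3].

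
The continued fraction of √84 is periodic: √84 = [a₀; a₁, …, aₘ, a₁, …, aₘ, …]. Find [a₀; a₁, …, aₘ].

a₀ = ⌊√84⌋ = 9.
With m₀=0, d₀=1 and mₖ₊₁ = dₖaₖ − mₖ, dₖ₊₁ = (n − mₖ₊₁²)/dₖ, aₖ₊₁ = ⌊(a₀+mₖ₊₁)/dₖ₊₁⌋:
  k=1: m=9, d=3, a=6
  k=2: m=9, d=1, a=18
d=1 and a=2a₀=18 at k=2, so the next step gives (m, d) = (9, 3) again — its k=1 value — and the period has length 2.

[9; 6, 18]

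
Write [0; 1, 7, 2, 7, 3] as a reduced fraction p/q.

351/398

Fold from the inside: start with 3/1.
  7 + 1/3 = 22/3
  2 + 3/22 = 47/22
  7 + 22/47 = 351/47
  1 + 47/351 = 398/351
  0 + 351/398 = 351/398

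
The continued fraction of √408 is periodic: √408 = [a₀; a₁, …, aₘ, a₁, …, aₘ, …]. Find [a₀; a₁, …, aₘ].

a₀ = ⌊√408⌋ = 20.
With m₀=0, d₀=1 and mₖ₊₁ = dₖaₖ − mₖ, dₖ₊₁ = (n − mₖ₊₁²)/dₖ, aₖ₊₁ = ⌊(a₀+mₖ₊₁)/dₖ₊₁⌋:
  k=1: m=20, d=8, a=5
  k=2: m=20, d=1, a=40
d=1 and a=2a₀=40 at k=2, so the next step gives (m, d) = (20, 8) again — its k=1 value — and the period has length 2.

[20; 5, 40]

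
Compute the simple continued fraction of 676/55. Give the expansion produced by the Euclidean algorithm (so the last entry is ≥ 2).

676 = 12·55 + 16
55 = 3·16 + 7
16 = 2·7 + 2
7 = 3·2 + 1
2 = 2·1 + 0  (stop)
So 676/55 = [12; 3, 2, 3, 2].

[12; 3, 2, 3, 2]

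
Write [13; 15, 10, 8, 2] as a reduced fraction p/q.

Using pₖ = aₖpₖ₋₁ + pₖ₋₂ and qₖ = aₖqₖ₋₁ + qₖ₋₂:
  k=0: a=13, p=13, q=1
  k=1: a=15, p=196, q=15
  k=2: a=10, p=1973, q=151
  k=3: a=8, p=15980, q=1223
  k=4: a=2, p=33933, q=2597

33933/2597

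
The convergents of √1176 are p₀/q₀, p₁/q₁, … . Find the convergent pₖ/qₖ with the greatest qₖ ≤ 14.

240/7

√1176 = [34; 3, 2, 2, 2, 3, 68, …] (period length 6).
Convergents:
  p_0/q_0 = 34/1
  p_1/q_1 = 103/3
  p_2/q_2 = 240/7
  p_3/q_3 = 583/17
q_2 = 7 ≤ 14 < 17 = q_3, so the answer is 240/7.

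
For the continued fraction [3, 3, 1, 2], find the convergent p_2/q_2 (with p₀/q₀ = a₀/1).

13/4

Using pₖ = aₖpₖ₋₁ + pₖ₋₂, qₖ = aₖqₖ₋₁ + qₖ₋₂ (with p₋₁=1, p₋₂=0, q₋₁=0, q₋₂=1):
  k=0: a=3, p=3, q=1
  k=1: a=3, p=10, q=3
  k=2: a=1, p=13, q=4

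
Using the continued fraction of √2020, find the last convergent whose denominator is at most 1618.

√2020 = [44; 1, 16, 1, 88, …] (period length 4).
Convergents:
  p_0/q_0 = 44/1
  p_1/q_1 = 45/1
  p_2/q_2 = 764/17
  p_3/q_3 = 809/18
  p_4/q_4 = 71956/1601
  p_5/q_5 = 72765/1619
q_4 = 1601 ≤ 1618 < 1619 = q_5, so the answer is 71956/1601.

71956/1601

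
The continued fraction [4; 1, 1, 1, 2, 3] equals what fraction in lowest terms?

Using pₖ = aₖpₖ₋₁ + pₖ₋₂ and qₖ = aₖqₖ₋₁ + qₖ₋₂:
  k=0: a=4, p=4, q=1
  k=1: a=1, p=5, q=1
  k=2: a=1, p=9, q=2
  k=3: a=1, p=14, q=3
  k=4: a=2, p=37, q=8
  k=5: a=3, p=125, q=27

125/27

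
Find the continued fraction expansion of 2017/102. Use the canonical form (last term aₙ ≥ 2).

2017 = 19·102 + 79
102 = 1·79 + 23
79 = 3·23 + 10
23 = 2·10 + 3
10 = 3·3 + 1
3 = 3·1 + 0  (stop)
So 2017/102 = [19; 1, 3, 2, 3, 3].

[19; 1, 3, 2, 3, 3]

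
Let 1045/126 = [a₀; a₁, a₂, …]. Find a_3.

2

1045 = 8·126 + 37   →  a_0 = 8
126 = 3·37 + 15   →  a_1 = 3
37 = 2·15 + 7   →  a_2 = 2
15 = 2·7 + 1   →  a_3 = 2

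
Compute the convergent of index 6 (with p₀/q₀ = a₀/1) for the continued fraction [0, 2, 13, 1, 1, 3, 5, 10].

502/1041

Using pₖ = aₖpₖ₋₁ + pₖ₋₂, qₖ = aₖqₖ₋₁ + qₖ₋₂ (with p₋₁=1, p₋₂=0, q₋₁=0, q₋₂=1):
  k=0: a=0, p=0, q=1
  k=1: a=2, p=1, q=2
  k=2: a=13, p=13, q=27
  k=3: a=1, p=14, q=29
  k=4: a=1, p=27, q=56
  k=5: a=3, p=95, q=197
  k=6: a=5, p=502, q=1041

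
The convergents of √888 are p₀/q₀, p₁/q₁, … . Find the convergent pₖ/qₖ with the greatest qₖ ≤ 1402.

√888 = [29; 1, 3, 1, 58, …] (period length 4).
Convergents:
  p_0/q_0 = 29/1
  p_1/q_1 = 30/1
  p_2/q_2 = 119/4
  p_3/q_3 = 149/5
  p_4/q_4 = 8761/294
  p_5/q_5 = 8910/299
  p_6/q_6 = 35491/1191
  p_7/q_7 = 44401/1490
q_6 = 1191 ≤ 1402 < 1490 = q_7, so the answer is 35491/1191.

35491/1191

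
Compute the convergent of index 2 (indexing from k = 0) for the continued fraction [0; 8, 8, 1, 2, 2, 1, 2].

Using pₖ = aₖpₖ₋₁ + pₖ₋₂, qₖ = aₖqₖ₋₁ + qₖ₋₂ (with p₋₁=1, p₋₂=0, q₋₁=0, q₋₂=1):
  k=0: a=0, p=0, q=1
  k=1: a=8, p=1, q=8
  k=2: a=8, p=8, q=65

8/65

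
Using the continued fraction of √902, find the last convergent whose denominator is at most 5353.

54090/1801

√902 = [30; 30, 60, …] (period length 2).
Convergents:
  p_0/q_0 = 30/1
  p_1/q_1 = 901/30
  p_2/q_2 = 54090/1801
  p_3/q_3 = 1623601/54060
q_2 = 1801 ≤ 5353 < 54060 = q_3, so the answer is 54090/1801.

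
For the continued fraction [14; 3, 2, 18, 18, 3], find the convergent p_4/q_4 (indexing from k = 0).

Using pₖ = aₖpₖ₋₁ + pₖ₋₂, qₖ = aₖqₖ₋₁ + qₖ₋₂ (with p₋₁=1, p₋₂=0, q₋₁=0, q₋₂=1):
  k=0: a=14, p=14, q=1
  k=1: a=3, p=43, q=3
  k=2: a=2, p=100, q=7
  k=3: a=18, p=1843, q=129
  k=4: a=18, p=33274, q=2329

33274/2329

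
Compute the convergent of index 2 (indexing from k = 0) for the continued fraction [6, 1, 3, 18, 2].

Using pₖ = aₖpₖ₋₁ + pₖ₋₂, qₖ = aₖqₖ₋₁ + qₖ₋₂ (with p₋₁=1, p₋₂=0, q₋₁=0, q₋₂=1):
  k=0: a=6, p=6, q=1
  k=1: a=1, p=7, q=1
  k=2: a=3, p=27, q=4

27/4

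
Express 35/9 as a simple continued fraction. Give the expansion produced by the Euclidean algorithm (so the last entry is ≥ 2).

[3; 1, 8]

35 = 3·9 + 8
9 = 1·8 + 1
8 = 8·1 + 0  (stop)
So 35/9 = [3; 1, 8].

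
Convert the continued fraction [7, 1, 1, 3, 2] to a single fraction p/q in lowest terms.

121/16

Fold from the inside: start with 2/1.
  3 + 1/2 = 7/2
  1 + 2/7 = 9/7
  1 + 7/9 = 16/9
  7 + 9/16 = 121/16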